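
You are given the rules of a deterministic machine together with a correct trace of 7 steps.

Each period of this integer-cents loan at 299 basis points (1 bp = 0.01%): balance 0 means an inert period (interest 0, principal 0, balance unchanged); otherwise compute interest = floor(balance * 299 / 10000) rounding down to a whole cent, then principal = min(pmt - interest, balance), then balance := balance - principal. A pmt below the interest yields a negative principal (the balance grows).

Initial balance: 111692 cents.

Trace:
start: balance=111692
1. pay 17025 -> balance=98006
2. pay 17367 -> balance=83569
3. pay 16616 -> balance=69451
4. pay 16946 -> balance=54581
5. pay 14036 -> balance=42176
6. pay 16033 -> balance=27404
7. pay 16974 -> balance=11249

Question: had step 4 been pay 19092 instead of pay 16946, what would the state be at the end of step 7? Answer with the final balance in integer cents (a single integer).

8904

(re-executing from step 4 with the substitution; state before step 4: balance=69451)
4. pay 19092 -> balance=52435
5. pay 14036 -> balance=39966
6. pay 16033 -> balance=25127
7. pay 16974 -> balance=8904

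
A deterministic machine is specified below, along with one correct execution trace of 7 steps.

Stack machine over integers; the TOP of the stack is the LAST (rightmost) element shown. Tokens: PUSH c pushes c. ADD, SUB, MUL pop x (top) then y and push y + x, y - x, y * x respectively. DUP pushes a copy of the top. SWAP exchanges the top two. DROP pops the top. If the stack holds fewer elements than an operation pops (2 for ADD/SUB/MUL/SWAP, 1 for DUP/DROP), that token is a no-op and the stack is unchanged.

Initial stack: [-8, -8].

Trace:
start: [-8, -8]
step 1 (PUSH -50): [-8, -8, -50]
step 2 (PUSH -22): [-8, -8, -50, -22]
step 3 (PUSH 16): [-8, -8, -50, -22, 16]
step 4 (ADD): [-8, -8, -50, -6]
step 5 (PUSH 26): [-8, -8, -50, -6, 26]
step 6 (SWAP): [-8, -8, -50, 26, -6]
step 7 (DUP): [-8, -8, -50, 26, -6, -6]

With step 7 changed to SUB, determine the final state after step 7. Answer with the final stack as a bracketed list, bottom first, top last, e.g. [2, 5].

(re-executing from step 7 with the substitution; state before step 7: [-8, -8, -50, 26, -6])
step 7 (SUB): [-8, -8, -50, 32]

[-8, -8, -50, 32]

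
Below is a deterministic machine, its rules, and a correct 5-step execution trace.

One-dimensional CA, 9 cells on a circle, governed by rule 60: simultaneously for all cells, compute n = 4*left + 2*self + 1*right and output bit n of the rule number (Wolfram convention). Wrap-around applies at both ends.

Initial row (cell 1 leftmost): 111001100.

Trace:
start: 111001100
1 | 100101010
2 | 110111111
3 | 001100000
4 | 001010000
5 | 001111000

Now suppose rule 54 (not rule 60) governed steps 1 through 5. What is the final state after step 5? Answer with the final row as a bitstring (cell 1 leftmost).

000010010

(re-executing steps 1..5 under rule 54; state before step 1: 111001100)
1 | 000110011
2 | 101001100
3 | 111110011
4 | 000001100
5 | 000010010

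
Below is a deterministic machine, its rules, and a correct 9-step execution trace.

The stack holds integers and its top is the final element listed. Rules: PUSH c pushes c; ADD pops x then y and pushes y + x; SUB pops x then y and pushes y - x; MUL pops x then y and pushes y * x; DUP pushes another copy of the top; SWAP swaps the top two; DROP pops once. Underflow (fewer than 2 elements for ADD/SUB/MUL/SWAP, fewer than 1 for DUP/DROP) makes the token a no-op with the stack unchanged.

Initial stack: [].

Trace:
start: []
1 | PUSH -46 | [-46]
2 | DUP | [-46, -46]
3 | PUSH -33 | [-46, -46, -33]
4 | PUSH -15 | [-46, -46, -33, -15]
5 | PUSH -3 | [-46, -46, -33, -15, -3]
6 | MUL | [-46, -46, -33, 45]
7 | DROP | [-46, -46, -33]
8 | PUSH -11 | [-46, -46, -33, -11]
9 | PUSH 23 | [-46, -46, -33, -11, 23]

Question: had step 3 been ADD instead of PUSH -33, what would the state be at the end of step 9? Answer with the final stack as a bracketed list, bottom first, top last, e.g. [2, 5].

(re-executing from step 3 with the substitution; state before step 3: [-46, -46])
3 | ADD | [-92]
4 | PUSH -15 | [-92, -15]
5 | PUSH -3 | [-92, -15, -3]
6 | MUL | [-92, 45]
7 | DROP | [-92]
8 | PUSH -11 | [-92, -11]
9 | PUSH 23 | [-92, -11, 23]

[-92, -11, 23]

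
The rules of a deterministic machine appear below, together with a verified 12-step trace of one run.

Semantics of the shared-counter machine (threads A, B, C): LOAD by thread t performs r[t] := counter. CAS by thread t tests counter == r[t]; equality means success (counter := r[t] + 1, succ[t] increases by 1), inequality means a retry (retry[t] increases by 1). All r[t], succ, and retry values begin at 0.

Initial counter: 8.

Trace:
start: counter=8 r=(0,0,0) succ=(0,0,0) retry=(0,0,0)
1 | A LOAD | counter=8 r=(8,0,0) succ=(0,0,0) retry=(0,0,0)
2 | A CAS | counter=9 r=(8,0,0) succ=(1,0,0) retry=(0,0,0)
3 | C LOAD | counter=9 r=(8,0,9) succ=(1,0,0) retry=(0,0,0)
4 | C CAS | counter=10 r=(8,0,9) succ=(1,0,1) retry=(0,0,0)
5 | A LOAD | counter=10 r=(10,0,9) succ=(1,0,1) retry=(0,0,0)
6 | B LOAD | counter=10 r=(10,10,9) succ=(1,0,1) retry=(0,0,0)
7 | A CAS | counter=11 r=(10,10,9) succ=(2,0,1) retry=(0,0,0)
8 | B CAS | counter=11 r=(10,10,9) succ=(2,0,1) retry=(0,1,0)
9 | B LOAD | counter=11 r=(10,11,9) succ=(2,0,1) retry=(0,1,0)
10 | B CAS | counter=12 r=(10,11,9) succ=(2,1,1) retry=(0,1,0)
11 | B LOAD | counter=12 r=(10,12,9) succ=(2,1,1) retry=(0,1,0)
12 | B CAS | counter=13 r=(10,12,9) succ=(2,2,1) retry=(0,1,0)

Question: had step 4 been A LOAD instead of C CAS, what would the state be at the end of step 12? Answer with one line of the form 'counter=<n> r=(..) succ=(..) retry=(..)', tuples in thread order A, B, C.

(re-executing from step 4 with the substitution; state before step 4: counter=9 r=(8,0,9) succ=(1,0,0) retry=(0,0,0))
4 | A LOAD | counter=9 r=(9,0,9) succ=(1,0,0) retry=(0,0,0)
5 | A LOAD | counter=9 r=(9,0,9) succ=(1,0,0) retry=(0,0,0)
6 | B LOAD | counter=9 r=(9,9,9) succ=(1,0,0) retry=(0,0,0)
7 | A CAS | counter=10 r=(9,9,9) succ=(2,0,0) retry=(0,0,0)
8 | B CAS | counter=10 r=(9,9,9) succ=(2,0,0) retry=(0,1,0)
9 | B LOAD | counter=10 r=(9,10,9) succ=(2,0,0) retry=(0,1,0)
10 | B CAS | counter=11 r=(9,10,9) succ=(2,1,0) retry=(0,1,0)
11 | B LOAD | counter=11 r=(9,11,9) succ=(2,1,0) retry=(0,1,0)
12 | B CAS | counter=12 r=(9,11,9) succ=(2,2,0) retry=(0,1,0)

counter=12 r=(9,11,9) succ=(2,2,0) retry=(0,1,0)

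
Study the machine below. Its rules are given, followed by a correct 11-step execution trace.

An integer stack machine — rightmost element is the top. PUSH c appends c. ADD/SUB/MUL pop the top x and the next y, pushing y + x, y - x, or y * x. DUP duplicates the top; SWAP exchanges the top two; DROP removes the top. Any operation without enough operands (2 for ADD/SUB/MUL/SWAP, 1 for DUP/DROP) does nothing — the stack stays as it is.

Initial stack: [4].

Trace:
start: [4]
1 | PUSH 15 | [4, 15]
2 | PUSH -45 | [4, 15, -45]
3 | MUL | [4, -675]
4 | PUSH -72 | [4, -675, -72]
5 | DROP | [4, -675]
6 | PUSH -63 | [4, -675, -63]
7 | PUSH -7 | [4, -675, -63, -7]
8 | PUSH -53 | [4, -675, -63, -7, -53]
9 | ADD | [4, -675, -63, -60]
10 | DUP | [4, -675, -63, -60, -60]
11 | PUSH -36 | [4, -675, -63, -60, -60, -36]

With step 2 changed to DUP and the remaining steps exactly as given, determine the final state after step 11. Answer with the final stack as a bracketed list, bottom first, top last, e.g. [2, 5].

(re-executing from step 2 with the substitution; state before step 2: [4, 15])
2 | DUP | [4, 15, 15]
3 | MUL | [4, 225]
4 | PUSH -72 | [4, 225, -72]
5 | DROP | [4, 225]
6 | PUSH -63 | [4, 225, -63]
7 | PUSH -7 | [4, 225, -63, -7]
8 | PUSH -53 | [4, 225, -63, -7, -53]
9 | ADD | [4, 225, -63, -60]
10 | DUP | [4, 225, -63, -60, -60]
11 | PUSH -36 | [4, 225, -63, -60, -60, -36]

[4, 225, -63, -60, -60, -36]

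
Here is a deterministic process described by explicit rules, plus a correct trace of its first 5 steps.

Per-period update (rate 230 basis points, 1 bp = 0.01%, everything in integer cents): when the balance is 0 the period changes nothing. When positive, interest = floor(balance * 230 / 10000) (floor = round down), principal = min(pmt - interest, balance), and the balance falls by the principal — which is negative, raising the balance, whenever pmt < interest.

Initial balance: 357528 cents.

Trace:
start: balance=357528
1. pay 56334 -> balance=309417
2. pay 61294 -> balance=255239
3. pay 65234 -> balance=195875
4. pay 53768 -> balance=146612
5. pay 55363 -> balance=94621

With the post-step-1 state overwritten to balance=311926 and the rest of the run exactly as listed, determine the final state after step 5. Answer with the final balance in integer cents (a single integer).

state after step 1 := balance=311926
2. pay 61294 -> balance=257806
3. pay 65234 -> balance=198501
4. pay 53768 -> balance=149298
5. pay 55363 -> balance=97368

97368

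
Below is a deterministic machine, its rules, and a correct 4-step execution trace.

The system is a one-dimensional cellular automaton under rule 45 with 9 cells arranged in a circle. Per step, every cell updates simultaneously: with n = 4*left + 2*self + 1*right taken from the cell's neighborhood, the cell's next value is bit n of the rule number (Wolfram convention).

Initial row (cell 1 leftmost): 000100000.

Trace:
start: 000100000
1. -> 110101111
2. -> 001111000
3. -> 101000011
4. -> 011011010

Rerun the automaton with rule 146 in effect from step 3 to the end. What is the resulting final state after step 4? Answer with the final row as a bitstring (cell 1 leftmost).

(re-executing steps 3..4 under rule 146; state before step 3: 001111000)
3. -> 010110100
4. -> 100000010

100000010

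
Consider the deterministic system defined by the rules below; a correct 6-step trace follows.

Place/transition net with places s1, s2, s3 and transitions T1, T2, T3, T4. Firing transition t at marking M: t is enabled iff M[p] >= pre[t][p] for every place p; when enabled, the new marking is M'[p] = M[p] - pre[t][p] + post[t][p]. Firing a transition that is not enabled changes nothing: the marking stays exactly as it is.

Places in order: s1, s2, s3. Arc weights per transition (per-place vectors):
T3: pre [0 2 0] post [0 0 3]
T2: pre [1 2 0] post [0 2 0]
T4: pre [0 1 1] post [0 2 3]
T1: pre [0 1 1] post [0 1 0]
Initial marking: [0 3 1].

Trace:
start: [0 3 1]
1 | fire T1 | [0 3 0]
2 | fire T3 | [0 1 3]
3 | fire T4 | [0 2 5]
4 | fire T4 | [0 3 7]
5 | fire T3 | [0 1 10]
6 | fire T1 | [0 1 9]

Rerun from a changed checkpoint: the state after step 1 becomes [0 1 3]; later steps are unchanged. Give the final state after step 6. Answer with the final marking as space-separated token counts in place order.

0 1 9

state after step 1 := [0 1 3]
2 | fire T3 | [0 1 3]
3 | fire T4 | [0 2 5]
4 | fire T4 | [0 3 7]
5 | fire T3 | [0 1 10]
6 | fire T1 | [0 1 9]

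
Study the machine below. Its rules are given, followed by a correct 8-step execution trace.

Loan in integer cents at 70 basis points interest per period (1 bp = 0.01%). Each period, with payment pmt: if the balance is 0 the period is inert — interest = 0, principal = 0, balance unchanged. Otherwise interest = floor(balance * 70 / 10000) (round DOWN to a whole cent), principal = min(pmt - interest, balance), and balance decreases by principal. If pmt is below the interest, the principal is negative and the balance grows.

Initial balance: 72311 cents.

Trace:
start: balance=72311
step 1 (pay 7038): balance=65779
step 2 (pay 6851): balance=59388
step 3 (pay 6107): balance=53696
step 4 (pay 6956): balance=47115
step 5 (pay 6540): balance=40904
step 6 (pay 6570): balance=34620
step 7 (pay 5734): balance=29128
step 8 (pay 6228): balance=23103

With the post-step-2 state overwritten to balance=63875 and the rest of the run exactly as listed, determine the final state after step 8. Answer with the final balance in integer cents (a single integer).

state after step 2 := balance=63875
step 3 (pay 6107): balance=58215
step 4 (pay 6956): balance=51666
step 5 (pay 6540): balance=45487
step 6 (pay 6570): balance=39235
step 7 (pay 5734): balance=33775
step 8 (pay 6228): balance=27783

27783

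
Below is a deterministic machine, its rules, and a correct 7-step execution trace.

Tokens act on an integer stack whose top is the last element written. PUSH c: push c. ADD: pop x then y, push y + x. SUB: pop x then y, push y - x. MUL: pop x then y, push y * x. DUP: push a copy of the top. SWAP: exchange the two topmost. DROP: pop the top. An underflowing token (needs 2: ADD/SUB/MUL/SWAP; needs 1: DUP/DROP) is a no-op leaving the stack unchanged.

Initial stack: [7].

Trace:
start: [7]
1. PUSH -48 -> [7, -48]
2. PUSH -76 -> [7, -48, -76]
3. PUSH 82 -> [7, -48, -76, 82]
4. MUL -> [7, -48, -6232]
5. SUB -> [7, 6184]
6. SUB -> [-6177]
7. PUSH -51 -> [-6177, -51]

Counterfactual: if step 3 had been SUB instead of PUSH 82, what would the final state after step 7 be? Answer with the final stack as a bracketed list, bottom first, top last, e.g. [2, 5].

[196, -51]

(re-executing from step 3 with the substitution; state before step 3: [7, -48, -76])
3. SUB -> [7, 28]
4. MUL -> [196]
5. SUB -> [196]
6. SUB -> [196]
7. PUSH -51 -> [196, -51]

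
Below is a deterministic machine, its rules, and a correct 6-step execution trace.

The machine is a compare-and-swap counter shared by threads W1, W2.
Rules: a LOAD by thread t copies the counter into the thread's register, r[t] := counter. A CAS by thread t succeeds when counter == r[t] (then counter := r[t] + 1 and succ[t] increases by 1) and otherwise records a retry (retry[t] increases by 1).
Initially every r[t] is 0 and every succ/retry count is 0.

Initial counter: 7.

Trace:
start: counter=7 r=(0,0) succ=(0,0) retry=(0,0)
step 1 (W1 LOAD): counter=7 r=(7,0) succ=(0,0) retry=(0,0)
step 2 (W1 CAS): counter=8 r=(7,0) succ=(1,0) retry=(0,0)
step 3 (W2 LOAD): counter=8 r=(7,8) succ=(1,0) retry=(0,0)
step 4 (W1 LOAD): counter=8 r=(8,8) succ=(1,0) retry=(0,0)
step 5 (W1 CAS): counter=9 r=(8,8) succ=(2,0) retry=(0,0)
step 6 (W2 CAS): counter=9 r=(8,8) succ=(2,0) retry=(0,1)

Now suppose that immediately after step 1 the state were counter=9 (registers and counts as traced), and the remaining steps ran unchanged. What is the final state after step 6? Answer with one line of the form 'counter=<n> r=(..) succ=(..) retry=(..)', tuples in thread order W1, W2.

state after step 1 := counter=9 r=(7,0) succ=(0,0) retry=(0,0)
step 2 (W1 CAS): counter=9 r=(7,0) succ=(0,0) retry=(1,0)
step 3 (W2 LOAD): counter=9 r=(7,9) succ=(0,0) retry=(1,0)
step 4 (W1 LOAD): counter=9 r=(9,9) succ=(0,0) retry=(1,0)
step 5 (W1 CAS): counter=10 r=(9,9) succ=(1,0) retry=(1,0)
step 6 (W2 CAS): counter=10 r=(9,9) succ=(1,0) retry=(1,1)

counter=10 r=(9,9) succ=(1,0) retry=(1,1)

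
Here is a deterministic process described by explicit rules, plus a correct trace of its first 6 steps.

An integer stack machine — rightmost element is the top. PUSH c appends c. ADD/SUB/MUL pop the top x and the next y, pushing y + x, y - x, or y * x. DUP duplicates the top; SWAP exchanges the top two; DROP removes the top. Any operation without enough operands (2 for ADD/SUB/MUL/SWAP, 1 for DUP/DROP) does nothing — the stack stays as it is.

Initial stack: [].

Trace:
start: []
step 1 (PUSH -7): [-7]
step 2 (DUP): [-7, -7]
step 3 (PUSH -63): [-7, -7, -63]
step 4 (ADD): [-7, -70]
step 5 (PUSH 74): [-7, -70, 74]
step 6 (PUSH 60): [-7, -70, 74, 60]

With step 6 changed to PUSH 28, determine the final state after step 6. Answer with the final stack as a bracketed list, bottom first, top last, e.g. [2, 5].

(re-executing from step 6 with the substitution; state before step 6: [-7, -70, 74])
step 6 (PUSH 28): [-7, -70, 74, 28]

[-7, -70, 74, 28]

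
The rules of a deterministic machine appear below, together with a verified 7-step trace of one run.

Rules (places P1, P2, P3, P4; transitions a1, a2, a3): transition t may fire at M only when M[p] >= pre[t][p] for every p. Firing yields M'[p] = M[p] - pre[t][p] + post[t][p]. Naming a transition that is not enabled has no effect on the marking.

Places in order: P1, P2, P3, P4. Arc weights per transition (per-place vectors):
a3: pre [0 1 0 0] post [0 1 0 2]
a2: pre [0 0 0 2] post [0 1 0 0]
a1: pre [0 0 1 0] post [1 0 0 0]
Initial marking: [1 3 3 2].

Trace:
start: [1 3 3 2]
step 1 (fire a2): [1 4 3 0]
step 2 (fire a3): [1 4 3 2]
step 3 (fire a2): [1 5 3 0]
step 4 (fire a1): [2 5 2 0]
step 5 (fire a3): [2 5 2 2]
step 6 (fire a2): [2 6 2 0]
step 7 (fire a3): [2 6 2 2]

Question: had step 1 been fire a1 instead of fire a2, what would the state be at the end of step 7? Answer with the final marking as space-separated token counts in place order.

(re-executing from step 1 with the substitution; state before step 1: [1 3 3 2])
step 1 (fire a1): [2 3 2 2]
step 2 (fire a3): [2 3 2 4]
step 3 (fire a2): [2 4 2 2]
step 4 (fire a1): [3 4 1 2]
step 5 (fire a3): [3 4 1 4]
step 6 (fire a2): [3 5 1 2]
step 7 (fire a3): [3 5 1 4]

3 5 1 4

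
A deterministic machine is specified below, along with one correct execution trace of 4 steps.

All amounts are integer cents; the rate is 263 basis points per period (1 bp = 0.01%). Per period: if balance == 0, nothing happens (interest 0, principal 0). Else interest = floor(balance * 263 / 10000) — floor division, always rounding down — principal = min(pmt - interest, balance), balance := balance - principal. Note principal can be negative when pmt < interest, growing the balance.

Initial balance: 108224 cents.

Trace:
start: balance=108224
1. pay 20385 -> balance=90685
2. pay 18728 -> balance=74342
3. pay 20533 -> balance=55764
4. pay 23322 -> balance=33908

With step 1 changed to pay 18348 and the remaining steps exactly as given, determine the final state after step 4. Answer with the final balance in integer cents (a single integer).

(re-executing from step 1 with the substitution; state before step 1: balance=108224)
1. pay 18348 -> balance=92722
2. pay 18728 -> balance=76432
3. pay 20533 -> balance=57909
4. pay 23322 -> balance=36110

36110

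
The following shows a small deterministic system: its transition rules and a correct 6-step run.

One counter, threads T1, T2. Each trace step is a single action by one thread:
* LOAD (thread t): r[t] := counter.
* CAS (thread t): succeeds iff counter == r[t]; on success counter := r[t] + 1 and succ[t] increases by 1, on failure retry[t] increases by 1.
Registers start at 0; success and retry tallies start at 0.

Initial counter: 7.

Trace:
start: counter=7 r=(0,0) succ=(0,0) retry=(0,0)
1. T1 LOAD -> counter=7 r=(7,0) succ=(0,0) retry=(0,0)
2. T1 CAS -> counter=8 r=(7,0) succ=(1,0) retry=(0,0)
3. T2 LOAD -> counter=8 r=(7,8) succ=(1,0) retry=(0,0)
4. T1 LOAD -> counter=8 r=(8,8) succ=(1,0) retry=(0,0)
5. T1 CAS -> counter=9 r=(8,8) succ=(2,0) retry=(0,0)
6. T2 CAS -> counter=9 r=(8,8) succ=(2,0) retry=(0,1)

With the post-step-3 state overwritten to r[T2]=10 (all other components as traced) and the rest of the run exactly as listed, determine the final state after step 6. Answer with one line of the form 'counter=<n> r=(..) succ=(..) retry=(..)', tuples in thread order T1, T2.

state after step 3 := counter=8 r=(7,10) succ=(1,0) retry=(0,0)
4. T1 LOAD -> counter=8 r=(8,10) succ=(1,0) retry=(0,0)
5. T1 CAS -> counter=9 r=(8,10) succ=(2,0) retry=(0,0)
6. T2 CAS -> counter=9 r=(8,10) succ=(2,0) retry=(0,1)

counter=9 r=(8,10) succ=(2,0) retry=(0,1)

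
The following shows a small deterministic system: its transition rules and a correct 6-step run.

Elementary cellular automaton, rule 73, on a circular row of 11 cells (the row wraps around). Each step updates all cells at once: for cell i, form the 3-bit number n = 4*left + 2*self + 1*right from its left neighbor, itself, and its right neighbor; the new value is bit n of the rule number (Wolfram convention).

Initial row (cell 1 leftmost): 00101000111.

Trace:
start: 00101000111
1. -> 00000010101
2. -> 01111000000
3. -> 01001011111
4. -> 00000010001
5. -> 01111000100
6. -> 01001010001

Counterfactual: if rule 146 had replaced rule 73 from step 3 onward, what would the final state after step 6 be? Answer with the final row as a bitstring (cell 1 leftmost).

(re-executing steps 3..6 under rule 146; state before step 3: 01111000000)
3. -> 10110100000
4. -> 00000010001
5. -> 10000101010
6. -> 01001000000

01001000000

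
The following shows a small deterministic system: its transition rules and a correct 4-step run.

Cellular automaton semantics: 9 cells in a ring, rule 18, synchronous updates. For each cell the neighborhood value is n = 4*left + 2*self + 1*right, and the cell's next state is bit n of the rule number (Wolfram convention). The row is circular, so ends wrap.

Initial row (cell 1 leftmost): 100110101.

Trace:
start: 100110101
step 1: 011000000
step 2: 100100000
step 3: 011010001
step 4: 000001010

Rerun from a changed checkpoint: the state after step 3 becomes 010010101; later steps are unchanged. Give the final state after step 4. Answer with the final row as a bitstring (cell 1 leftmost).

001100000

state after step 3 := 010010101
step 4: 001100000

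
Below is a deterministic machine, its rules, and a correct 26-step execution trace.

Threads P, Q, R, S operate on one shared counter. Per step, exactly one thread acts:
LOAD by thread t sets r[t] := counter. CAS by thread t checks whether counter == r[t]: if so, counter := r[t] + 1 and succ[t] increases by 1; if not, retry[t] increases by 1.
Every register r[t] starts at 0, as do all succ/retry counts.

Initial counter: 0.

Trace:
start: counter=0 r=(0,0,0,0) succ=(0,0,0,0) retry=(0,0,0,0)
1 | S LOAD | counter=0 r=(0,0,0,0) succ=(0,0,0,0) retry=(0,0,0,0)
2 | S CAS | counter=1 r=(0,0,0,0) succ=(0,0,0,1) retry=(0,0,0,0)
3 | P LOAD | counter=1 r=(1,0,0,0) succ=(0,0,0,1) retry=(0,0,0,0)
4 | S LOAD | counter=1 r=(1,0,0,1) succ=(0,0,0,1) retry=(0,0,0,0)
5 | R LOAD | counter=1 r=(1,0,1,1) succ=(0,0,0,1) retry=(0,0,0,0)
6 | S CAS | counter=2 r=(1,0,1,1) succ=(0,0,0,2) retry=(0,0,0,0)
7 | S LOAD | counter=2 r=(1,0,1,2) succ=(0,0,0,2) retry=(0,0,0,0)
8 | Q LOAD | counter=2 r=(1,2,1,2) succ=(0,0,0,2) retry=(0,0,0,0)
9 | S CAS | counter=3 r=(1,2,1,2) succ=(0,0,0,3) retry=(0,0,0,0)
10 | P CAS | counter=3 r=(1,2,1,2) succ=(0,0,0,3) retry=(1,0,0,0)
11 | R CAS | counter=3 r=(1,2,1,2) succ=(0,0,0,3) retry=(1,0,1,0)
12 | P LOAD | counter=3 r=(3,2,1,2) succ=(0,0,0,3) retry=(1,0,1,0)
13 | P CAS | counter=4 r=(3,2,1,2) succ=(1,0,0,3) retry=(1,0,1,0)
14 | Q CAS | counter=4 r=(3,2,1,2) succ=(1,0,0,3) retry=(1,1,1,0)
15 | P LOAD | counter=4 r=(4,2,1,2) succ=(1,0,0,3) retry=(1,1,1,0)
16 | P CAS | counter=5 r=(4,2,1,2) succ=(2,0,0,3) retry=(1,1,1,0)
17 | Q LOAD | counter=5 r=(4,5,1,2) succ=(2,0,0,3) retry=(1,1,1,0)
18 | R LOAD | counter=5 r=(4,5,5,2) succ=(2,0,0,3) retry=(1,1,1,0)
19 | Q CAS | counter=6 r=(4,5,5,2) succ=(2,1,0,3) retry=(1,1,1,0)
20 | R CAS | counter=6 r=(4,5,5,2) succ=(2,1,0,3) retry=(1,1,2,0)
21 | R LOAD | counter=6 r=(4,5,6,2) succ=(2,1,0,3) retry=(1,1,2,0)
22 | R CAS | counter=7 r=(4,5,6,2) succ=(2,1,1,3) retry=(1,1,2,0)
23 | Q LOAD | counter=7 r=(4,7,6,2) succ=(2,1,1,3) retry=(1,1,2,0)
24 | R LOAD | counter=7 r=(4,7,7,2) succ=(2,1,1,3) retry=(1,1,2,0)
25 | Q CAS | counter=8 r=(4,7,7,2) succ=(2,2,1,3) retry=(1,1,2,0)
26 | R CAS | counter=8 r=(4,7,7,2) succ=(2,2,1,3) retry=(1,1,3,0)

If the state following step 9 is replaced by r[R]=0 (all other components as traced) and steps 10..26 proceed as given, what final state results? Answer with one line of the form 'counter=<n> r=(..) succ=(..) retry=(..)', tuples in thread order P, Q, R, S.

state after step 9 := counter=3 r=(1,2,0,2) succ=(0,0,0,3) retry=(0,0,0,0)
10 | P CAS | counter=3 r=(1,2,0,2) succ=(0,0,0,3) retry=(1,0,0,0)
11 | R CAS | counter=3 r=(1,2,0,2) succ=(0,0,0,3) retry=(1,0,1,0)
12 | P LOAD | counter=3 r=(3,2,0,2) succ=(0,0,0,3) retry=(1,0,1,0)
13 | P CAS | counter=4 r=(3,2,0,2) succ=(1,0,0,3) retry=(1,0,1,0)
14 | Q CAS | counter=4 r=(3,2,0,2) succ=(1,0,0,3) retry=(1,1,1,0)
15 | P LOAD | counter=4 r=(4,2,0,2) succ=(1,0,0,3) retry=(1,1,1,0)
16 | P CAS | counter=5 r=(4,2,0,2) succ=(2,0,0,3) retry=(1,1,1,0)
17 | Q LOAD | counter=5 r=(4,5,0,2) succ=(2,0,0,3) retry=(1,1,1,0)
18 | R LOAD | counter=5 r=(4,5,5,2) succ=(2,0,0,3) retry=(1,1,1,0)
19 | Q CAS | counter=6 r=(4,5,5,2) succ=(2,1,0,3) retry=(1,1,1,0)
20 | R CAS | counter=6 r=(4,5,5,2) succ=(2,1,0,3) retry=(1,1,2,0)
21 | R LOAD | counter=6 r=(4,5,6,2) succ=(2,1,0,3) retry=(1,1,2,0)
22 | R CAS | counter=7 r=(4,5,6,2) succ=(2,1,1,3) retry=(1,1,2,0)
23 | Q LOAD | counter=7 r=(4,7,6,2) succ=(2,1,1,3) retry=(1,1,2,0)
24 | R LOAD | counter=7 r=(4,7,7,2) succ=(2,1,1,3) retry=(1,1,2,0)
25 | Q CAS | counter=8 r=(4,7,7,2) succ=(2,2,1,3) retry=(1,1,2,0)
26 | R CAS | counter=8 r=(4,7,7,2) succ=(2,2,1,3) retry=(1,1,3,0)

counter=8 r=(4,7,7,2) succ=(2,2,1,3) retry=(1,1,3,0)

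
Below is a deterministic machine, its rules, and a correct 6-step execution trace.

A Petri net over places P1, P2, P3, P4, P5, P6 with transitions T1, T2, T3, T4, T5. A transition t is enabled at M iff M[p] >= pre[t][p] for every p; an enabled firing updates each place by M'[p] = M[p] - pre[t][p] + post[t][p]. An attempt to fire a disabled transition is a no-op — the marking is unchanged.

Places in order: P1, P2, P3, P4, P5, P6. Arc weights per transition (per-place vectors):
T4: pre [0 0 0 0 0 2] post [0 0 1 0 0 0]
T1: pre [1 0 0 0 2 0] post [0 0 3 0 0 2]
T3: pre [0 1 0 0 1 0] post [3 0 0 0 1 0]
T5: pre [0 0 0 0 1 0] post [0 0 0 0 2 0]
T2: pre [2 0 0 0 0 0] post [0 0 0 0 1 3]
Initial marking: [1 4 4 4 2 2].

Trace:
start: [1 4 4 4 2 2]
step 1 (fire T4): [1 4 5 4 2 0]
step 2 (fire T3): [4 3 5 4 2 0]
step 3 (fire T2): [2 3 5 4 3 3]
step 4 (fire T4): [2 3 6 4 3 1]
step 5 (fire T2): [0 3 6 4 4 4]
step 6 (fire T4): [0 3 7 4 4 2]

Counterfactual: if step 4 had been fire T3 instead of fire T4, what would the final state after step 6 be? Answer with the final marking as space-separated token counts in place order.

3 2 6 4 4 4

(re-executing from step 4 with the substitution; state before step 4: [2 3 5 4 3 3])
step 4 (fire T3): [5 2 5 4 3 3]
step 5 (fire T2): [3 2 5 4 4 6]
step 6 (fire T4): [3 2 6 4 4 4]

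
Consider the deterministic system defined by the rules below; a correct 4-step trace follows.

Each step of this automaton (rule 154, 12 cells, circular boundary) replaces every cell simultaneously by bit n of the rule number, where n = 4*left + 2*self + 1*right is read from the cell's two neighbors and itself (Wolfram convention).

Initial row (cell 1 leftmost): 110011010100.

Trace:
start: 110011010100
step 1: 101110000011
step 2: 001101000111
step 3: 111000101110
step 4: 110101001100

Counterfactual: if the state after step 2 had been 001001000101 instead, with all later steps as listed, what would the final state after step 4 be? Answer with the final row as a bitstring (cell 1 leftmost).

state after step 2 := 001001000101
step 3: 110110101000
step 4: 100100000101

100100000101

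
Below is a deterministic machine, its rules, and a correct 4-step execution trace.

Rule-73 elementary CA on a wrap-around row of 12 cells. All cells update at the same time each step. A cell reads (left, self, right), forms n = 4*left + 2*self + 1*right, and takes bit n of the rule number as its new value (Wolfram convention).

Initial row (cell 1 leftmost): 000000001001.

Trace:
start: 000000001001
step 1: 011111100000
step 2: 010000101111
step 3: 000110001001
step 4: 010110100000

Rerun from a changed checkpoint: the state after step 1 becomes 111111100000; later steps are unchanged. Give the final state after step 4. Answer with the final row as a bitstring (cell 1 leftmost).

101010100000

state after step 1 := 111111100000
step 2: 100000101110
step 3: 001110001010
step 4: 101010100000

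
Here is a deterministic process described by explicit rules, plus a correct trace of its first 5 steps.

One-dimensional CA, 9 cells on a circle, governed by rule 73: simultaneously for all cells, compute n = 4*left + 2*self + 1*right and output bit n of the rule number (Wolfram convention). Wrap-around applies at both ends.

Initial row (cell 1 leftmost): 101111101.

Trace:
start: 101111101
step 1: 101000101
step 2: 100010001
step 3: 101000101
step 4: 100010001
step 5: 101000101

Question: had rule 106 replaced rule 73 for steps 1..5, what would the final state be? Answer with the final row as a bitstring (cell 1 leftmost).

001111001

(re-executing steps 1..5 under rule 106; state before step 1: 101111101)
step 1: 111000111
step 2: 001001100
step 3: 010011100
step 4: 100110100
step 5: 001111001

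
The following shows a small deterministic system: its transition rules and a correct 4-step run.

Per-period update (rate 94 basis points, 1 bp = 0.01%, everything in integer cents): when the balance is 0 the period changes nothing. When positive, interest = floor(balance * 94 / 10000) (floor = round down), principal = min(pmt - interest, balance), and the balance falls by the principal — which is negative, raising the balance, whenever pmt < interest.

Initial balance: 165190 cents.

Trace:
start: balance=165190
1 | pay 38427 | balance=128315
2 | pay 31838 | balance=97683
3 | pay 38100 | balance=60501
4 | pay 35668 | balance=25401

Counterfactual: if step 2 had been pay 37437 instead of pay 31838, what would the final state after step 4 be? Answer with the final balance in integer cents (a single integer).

(re-executing from step 2 with the substitution; state before step 2: balance=128315)
2 | pay 37437 | balance=92084
3 | pay 38100 | balance=54849
4 | pay 35668 | balance=19696

19696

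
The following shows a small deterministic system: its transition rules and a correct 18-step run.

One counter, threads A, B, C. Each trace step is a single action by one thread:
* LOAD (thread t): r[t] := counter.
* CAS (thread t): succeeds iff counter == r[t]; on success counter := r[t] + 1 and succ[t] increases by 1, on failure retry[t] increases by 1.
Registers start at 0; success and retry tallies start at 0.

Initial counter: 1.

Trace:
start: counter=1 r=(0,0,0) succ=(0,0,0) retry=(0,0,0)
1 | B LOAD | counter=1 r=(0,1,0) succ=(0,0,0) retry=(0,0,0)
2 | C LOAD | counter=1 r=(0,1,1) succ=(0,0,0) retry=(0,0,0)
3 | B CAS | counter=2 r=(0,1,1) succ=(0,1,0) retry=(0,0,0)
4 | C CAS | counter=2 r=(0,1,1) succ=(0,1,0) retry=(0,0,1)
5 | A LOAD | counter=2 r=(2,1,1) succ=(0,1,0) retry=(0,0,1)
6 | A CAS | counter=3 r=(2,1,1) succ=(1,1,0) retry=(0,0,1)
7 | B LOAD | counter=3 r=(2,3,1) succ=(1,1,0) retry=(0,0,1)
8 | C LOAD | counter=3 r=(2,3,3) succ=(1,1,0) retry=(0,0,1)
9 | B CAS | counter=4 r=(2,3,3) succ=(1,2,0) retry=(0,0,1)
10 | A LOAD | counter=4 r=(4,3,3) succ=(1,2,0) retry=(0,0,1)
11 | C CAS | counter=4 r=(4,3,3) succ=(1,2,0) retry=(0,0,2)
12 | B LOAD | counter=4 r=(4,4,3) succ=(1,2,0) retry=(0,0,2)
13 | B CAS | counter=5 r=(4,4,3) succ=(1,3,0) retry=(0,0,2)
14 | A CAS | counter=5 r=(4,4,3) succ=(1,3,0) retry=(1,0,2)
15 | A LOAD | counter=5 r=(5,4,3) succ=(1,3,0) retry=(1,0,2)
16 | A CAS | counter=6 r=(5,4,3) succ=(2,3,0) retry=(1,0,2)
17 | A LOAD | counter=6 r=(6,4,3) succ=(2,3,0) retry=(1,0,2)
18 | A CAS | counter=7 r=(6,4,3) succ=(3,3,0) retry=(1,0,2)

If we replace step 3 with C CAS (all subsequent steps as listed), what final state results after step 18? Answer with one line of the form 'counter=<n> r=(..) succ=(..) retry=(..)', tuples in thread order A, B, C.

counter=7 r=(6,4,3) succ=(3,2,1) retry=(1,0,2)

(re-executing from step 3 with the substitution; state before step 3: counter=1 r=(0,1,1) succ=(0,0,0) retry=(0,0,0))
3 | C CAS | counter=2 r=(0,1,1) succ=(0,0,1) retry=(0,0,0)
4 | C CAS | counter=2 r=(0,1,1) succ=(0,0,1) retry=(0,0,1)
5 | A LOAD | counter=2 r=(2,1,1) succ=(0,0,1) retry=(0,0,1)
6 | A CAS | counter=3 r=(2,1,1) succ=(1,0,1) retry=(0,0,1)
7 | B LOAD | counter=3 r=(2,3,1) succ=(1,0,1) retry=(0,0,1)
8 | C LOAD | counter=3 r=(2,3,3) succ=(1,0,1) retry=(0,0,1)
9 | B CAS | counter=4 r=(2,3,3) succ=(1,1,1) retry=(0,0,1)
10 | A LOAD | counter=4 r=(4,3,3) succ=(1,1,1) retry=(0,0,1)
11 | C CAS | counter=4 r=(4,3,3) succ=(1,1,1) retry=(0,0,2)
12 | B LOAD | counter=4 r=(4,4,3) succ=(1,1,1) retry=(0,0,2)
13 | B CAS | counter=5 r=(4,4,3) succ=(1,2,1) retry=(0,0,2)
14 | A CAS | counter=5 r=(4,4,3) succ=(1,2,1) retry=(1,0,2)
15 | A LOAD | counter=5 r=(5,4,3) succ=(1,2,1) retry=(1,0,2)
16 | A CAS | counter=6 r=(5,4,3) succ=(2,2,1) retry=(1,0,2)
17 | A LOAD | counter=6 r=(6,4,3) succ=(2,2,1) retry=(1,0,2)
18 | A CAS | counter=7 r=(6,4,3) succ=(3,2,1) retry=(1,0,2)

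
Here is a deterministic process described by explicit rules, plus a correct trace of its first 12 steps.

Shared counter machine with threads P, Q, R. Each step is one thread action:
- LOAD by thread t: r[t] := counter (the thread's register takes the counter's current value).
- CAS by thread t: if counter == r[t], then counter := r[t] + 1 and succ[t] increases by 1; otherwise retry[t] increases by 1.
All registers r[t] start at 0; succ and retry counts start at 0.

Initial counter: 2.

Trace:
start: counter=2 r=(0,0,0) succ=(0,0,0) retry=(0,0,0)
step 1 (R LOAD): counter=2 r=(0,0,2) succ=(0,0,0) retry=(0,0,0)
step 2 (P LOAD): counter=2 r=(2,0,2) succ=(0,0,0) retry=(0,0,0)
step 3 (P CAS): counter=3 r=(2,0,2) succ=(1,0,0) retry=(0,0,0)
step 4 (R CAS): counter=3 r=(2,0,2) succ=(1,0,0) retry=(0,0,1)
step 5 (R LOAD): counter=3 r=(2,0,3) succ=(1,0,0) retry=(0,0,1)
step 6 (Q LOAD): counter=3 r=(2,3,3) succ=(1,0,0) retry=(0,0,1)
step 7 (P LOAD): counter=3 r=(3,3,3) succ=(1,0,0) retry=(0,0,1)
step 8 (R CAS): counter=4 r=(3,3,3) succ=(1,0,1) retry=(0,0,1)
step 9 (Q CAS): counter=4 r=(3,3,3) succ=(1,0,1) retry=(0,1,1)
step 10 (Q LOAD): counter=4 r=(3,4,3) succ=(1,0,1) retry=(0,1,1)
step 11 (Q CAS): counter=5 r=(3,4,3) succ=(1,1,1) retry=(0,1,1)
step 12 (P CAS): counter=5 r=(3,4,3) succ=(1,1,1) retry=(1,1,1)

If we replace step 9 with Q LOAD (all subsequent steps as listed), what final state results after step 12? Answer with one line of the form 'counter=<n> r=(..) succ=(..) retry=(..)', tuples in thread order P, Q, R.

counter=5 r=(3,4,3) succ=(1,1,1) retry=(1,0,1)

(re-executing from step 9 with the substitution; state before step 9: counter=4 r=(3,3,3) succ=(1,0,1) retry=(0,0,1))
step 9 (Q LOAD): counter=4 r=(3,4,3) succ=(1,0,1) retry=(0,0,1)
step 10 (Q LOAD): counter=4 r=(3,4,3) succ=(1,0,1) retry=(0,0,1)
step 11 (Q CAS): counter=5 r=(3,4,3) succ=(1,1,1) retry=(0,0,1)
step 12 (P CAS): counter=5 r=(3,4,3) succ=(1,1,1) retry=(1,0,1)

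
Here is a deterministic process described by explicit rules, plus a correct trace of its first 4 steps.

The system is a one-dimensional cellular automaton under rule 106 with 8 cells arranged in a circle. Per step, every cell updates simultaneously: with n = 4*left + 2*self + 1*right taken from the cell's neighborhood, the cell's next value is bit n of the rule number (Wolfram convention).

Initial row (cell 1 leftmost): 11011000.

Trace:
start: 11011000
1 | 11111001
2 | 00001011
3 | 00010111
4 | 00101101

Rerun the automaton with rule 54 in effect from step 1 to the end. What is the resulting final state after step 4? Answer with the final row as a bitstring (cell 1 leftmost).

(re-executing steps 1..4 under rule 54; state before step 1: 11011000)
1 | 00100101
2 | 11111111
3 | 00000000
4 | 00000000

00000000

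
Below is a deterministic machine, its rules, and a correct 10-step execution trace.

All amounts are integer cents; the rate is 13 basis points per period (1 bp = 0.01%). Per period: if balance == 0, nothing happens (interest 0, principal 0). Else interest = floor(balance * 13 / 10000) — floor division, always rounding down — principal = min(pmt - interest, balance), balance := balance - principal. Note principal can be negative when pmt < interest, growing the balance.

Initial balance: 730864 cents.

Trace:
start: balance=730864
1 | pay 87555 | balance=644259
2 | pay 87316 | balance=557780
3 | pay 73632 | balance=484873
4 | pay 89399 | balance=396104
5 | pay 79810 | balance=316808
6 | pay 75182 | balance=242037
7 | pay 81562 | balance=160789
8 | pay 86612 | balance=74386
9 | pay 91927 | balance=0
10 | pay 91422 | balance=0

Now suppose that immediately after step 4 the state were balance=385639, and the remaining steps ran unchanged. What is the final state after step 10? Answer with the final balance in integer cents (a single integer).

0

state after step 4 := balance=385639
5 | pay 79810 | balance=306330
6 | pay 75182 | balance=231546
7 | pay 81562 | balance=150285
8 | pay 86612 | balance=63868
9 | pay 91927 | balance=0
10 | pay 91422 | balance=0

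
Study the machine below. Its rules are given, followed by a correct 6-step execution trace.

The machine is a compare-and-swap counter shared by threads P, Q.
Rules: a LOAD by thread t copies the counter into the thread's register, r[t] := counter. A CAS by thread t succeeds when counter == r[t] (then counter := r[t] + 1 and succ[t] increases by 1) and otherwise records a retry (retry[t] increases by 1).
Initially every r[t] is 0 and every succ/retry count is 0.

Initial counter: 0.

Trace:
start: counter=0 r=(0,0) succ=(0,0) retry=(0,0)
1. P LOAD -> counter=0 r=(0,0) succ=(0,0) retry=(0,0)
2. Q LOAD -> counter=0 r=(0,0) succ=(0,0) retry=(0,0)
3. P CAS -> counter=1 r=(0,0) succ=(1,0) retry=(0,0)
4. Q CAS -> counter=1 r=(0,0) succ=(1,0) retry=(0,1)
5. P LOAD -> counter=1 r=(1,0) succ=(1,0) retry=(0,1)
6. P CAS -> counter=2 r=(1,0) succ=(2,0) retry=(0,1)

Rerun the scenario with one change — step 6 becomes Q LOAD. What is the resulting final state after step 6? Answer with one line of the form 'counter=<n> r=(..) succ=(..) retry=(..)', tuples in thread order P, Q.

counter=1 r=(1,1) succ=(1,0) retry=(0,1)

(re-executing from step 6 with the substitution; state before step 6: counter=1 r=(1,0) succ=(1,0) retry=(0,1))
6. Q LOAD -> counter=1 r=(1,1) succ=(1,0) retry=(0,1)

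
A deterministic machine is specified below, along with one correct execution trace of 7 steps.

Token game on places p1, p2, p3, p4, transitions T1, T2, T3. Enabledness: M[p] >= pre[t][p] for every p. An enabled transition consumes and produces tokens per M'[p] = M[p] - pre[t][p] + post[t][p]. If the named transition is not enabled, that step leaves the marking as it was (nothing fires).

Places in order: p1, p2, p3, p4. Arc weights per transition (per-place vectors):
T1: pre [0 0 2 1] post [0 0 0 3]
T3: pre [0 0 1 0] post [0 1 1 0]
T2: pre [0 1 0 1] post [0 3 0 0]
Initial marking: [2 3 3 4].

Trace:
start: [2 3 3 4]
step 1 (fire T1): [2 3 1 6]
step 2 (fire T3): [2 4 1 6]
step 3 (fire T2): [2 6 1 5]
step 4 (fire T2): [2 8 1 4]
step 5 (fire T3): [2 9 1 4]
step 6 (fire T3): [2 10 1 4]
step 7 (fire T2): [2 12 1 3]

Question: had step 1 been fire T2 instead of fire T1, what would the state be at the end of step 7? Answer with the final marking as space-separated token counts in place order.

2 14 3 0

(re-executing from step 1 with the substitution; state before step 1: [2 3 3 4])
step 1 (fire T2): [2 5 3 3]
step 2 (fire T3): [2 6 3 3]
step 3 (fire T2): [2 8 3 2]
step 4 (fire T2): [2 10 3 1]
step 5 (fire T3): [2 11 3 1]
step 6 (fire T3): [2 12 3 1]
step 7 (fire T2): [2 14 3 0]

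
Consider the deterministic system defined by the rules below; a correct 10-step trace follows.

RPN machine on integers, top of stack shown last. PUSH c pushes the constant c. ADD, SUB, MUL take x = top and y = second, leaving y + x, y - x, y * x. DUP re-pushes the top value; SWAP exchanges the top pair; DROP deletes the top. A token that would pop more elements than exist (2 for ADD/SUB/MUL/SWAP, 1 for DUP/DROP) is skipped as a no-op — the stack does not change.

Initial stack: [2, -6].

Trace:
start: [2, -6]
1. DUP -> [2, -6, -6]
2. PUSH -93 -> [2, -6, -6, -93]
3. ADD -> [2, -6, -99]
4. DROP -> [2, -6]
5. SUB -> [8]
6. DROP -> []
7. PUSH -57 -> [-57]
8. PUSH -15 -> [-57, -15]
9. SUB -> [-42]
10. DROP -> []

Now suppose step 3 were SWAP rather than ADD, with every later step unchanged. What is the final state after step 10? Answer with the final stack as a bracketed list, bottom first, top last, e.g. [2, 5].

[2]

(re-executing from step 3 with the substitution; state before step 3: [2, -6, -6, -93])
3. SWAP -> [2, -6, -93, -6]
4. DROP -> [2, -6, -93]
5. SUB -> [2, 87]
6. DROP -> [2]
7. PUSH -57 -> [2, -57]
8. PUSH -15 -> [2, -57, -15]
9. SUB -> [2, -42]
10. DROP -> [2]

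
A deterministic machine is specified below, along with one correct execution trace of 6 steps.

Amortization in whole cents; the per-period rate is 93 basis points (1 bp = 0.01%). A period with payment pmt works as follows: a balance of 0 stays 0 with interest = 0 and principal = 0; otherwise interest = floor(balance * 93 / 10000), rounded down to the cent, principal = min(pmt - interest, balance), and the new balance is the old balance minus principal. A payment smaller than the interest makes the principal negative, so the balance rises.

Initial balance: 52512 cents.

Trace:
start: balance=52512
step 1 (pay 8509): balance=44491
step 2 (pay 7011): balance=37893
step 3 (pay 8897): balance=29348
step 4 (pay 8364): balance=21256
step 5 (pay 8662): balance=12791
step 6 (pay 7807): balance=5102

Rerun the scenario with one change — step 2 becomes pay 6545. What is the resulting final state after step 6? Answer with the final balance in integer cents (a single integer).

(re-executing from step 2 with the substitution; state before step 2: balance=44491)
step 2 (pay 6545): balance=38359
step 3 (pay 8897): balance=29818
step 4 (pay 8364): balance=21731
step 5 (pay 8662): balance=13271
step 6 (pay 7807): balance=5587

5587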